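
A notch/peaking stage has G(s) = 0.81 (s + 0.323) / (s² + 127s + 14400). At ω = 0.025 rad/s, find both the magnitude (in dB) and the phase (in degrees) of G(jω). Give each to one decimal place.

|j0.025 + 0.323| = √(0.025² + 0.323²) = 0.324
|(j0.025)² + 127(j0.025) + 14400| = |14400 + j3.175| = 1.44e+04
|G(j0.025)| = 0.81 × 0.324 / 1.44e+04 = 1.8223e-05
20 log₁₀(1.8223e-05) = -94.79 dB
∠(j0.025 + 0.323) = arctan(0.025/0.323) = 4.43°
∠[(j0.025)² + 127(j0.025) + 14400] = ∠[14400 + j3.175] = 0.01°
∠G(j0.025) = 4.43° − 0.01° = 4.41°

|G| = -94.8 dB, ∠G = 4.4°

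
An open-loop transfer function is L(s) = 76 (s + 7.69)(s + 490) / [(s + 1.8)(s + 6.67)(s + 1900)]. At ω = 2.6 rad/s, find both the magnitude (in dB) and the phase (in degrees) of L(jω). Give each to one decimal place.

|L| = 16.9 dB, ∠L = -57.7 deg

|j2.6 + 7.69| = √(2.6² + 7.69²) = 8.118
|j2.6 + 490| = √(2.6² + 490²) = 490
|j2.6 + 1.8| = √(2.6² + 1.8²) = 3.162
|j2.6 + 6.67| = √(2.6² + 6.67²) = 7.159
|j2.6 + 1900| = √(2.6² + 1900²) = 1900
|L(j2.6)| = 76 × 8.118 × 490 / (3.162 × 7.159 × 1900) = 7.0283
20 log₁₀(7.0283) = 16.94 dB
∠(j2.6 + 7.69) = arctan(2.6/7.69) = 18.68°
∠(j2.6 + 490) = arctan(2.6/490) = 0.30°
∠(j2.6 + 1.8) = arctan(2.6/1.8) = 55.30°
∠(j2.6 + 6.67) = arctan(2.6/6.67) = 21.30°
∠(j2.6 + 1900) = arctan(2.6/1900) = 0.08°
∠L(j2.6) = 18.68° + 0.30° − (55.30° + 21.30° + 0.08°) = -57.69°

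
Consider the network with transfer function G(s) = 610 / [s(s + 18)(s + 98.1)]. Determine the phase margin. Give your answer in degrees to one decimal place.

Gain crossover: |G(jω)| = 1 at ω ≈ 0.345 rad/sec.
∠G(j0.345) = −90° − arctan(0.345/18) − arctan(0.345/98.1) ≈ -91.30°
PM = 180° + (-91.30°) = 88.70°

88.7°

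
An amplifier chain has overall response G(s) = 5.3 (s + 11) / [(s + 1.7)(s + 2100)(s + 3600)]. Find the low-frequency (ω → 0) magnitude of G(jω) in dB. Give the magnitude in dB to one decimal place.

-106.9 dB

G(0) = 5.3 × 11 / (1.7 × 2100 × 3600) = 4.5363e-06
20 log₁₀(4.5363e-06) = -106.87 dB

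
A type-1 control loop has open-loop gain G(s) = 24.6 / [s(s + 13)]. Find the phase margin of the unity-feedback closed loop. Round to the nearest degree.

Gain crossover: |G(jω)| = 1 at ω ≈ 1.87 rad/sec.
∠G(j1.87) = −90° − arctan(1.87/13) ≈ -98.20°
PM = 180° + (-98.20°) = 81.80°

82°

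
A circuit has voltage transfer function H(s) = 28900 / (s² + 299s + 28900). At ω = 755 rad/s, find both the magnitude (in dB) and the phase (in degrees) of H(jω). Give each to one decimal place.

|H| = -26.1 dB, ∠H = -157.4°

|(j755)² + 299(j755) + 28900| = |-5.4112e+05 + j2.2574e+05| = 5.863e+05
|H(j755)| = 28900 / 5.863e+05 = 0.04929
20 log₁₀(0.04929) = -26.14 dB
∠[(j755)² + 299(j755) + 28900] = ∠[-5.4112e+05 + j2.2574e+05] = 157.36°
∠H(j755) = −157.36° = -157.36°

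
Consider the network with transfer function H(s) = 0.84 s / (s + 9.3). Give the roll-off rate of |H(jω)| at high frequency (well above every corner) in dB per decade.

0 dB/decade

With 1 zero and 1 pole, the high-frequency asymptotic slope is 20 × (1 − 1) = 0 dB/decade.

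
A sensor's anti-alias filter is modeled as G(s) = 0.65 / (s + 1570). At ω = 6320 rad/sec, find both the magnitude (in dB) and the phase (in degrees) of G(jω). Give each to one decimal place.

|j6320 + 1570| = √(6320² + 1570²) = 6512
|G(j6320)| = 0.65 / 6512 = 9.9814e-05
20 log₁₀(9.9814e-05) = -80.02 dB
∠(j6320 + 1570) = arctan(6320/1570) = 76.05°
∠G(j6320) = −76.05° = -76.05°

|G| = -80.0 dB, ∠G = -76.0°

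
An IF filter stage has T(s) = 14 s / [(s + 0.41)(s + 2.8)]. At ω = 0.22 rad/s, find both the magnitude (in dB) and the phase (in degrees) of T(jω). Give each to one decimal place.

|T| = 7.4 dB, ∠T = 57.3°

|j0.22| = 0.22
|j0.22 + 0.41| = √(0.22² + 0.41²) = 0.4653
|j0.22 + 2.8| = √(0.22² + 2.8²) = 2.809
|T(j0.22)| = 14 × 0.22 / (0.4653 × 2.809) = 2.3568
20 log₁₀(2.3568) = 7.45 dB
∠(j0.22) = 90.00°
∠(j0.22 + 0.41) = arctan(0.22/0.41) = 28.22°
∠(j0.22 + 2.8) = arctan(0.22/2.8) = 4.49°
∠T(j0.22) = 90.00° − (28.22° + 4.49°) = 57.29°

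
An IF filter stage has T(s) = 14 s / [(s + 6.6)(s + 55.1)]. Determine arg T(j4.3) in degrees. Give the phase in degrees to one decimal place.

52.5°

∠(j4.3) = 90.00°
∠(j4.3 + 6.6) = arctan(4.3/6.6) = 33.08°
∠(j4.3 + 55.1) = arctan(4.3/55.1) = 4.46°
∠T(j4.3) = 90.00° − (33.08° + 4.46°) = 52.45°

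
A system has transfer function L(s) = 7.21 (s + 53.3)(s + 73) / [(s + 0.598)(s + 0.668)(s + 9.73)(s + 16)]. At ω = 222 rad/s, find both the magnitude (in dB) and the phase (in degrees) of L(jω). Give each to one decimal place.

|j222 + 53.3| = √(222² + 53.3²) = 228.3
|j222 + 73| = √(222² + 73²) = 233.7
|j222 + 0.598| = √(222² + 0.598²) = 222
|j222 + 0.668| = √(222² + 0.668²) = 222
|j222 + 9.73| = √(222² + 9.73²) = 222.2
|j222 + 16| = √(222² + 16²) = 222.6
|L(j222)| = 7.21 × 228.3 × 233.7 / (222 × 222 × 222.2 × 222.6) = 0.00015782
20 log₁₀(0.00015782) = -76.04 dB
∠(j222 + 53.3) = arctan(222/53.3) = 76.50°
∠(j222 + 73) = arctan(222/73) = 71.80°
∠(j222 + 0.598) = arctan(222/0.598) = 89.85°
∠(j222 + 0.668) = arctan(222/0.668) = 89.83°
∠(j222 + 9.73) = arctan(222/9.73) = 87.49°
∠(j222 + 16) = arctan(222/16) = 85.88°
∠L(j222) = 76.50° + 71.80° − (89.85° + 89.83° + 87.49° + 85.88°) = -204.74°

|L| = -76.0 dB, ∠L = -204.7°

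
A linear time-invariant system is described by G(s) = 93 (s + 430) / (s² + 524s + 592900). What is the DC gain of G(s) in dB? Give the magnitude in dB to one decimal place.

G(0) = 93 × 430 / 592900 = 0.067448
20 log₁₀(0.067448) = -23.42 dB

-23.4 dB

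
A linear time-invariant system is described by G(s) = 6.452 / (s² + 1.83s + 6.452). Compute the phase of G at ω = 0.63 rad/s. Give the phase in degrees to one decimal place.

-10.8°

∠[(j0.63)² + 1.83(j0.63) + 6.452] = ∠[6.0551 + j1.1529] = 10.78°
∠G(j0.63) = −10.78° = -10.78°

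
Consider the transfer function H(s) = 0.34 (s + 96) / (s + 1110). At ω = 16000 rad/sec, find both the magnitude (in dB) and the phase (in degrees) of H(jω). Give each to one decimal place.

|j16000 + 96| = √(16000² + 96²) = 1.6e+04
|j16000 + 1110| = √(16000² + 1110²) = 1.604e+04
|H(j16000)| = 0.34 × 1.6e+04 / 1.604e+04 = 0.33919
20 log₁₀(0.33919) = -9.39 dB
∠(j16000 + 96) = arctan(16000/96) = 89.66°
∠(j16000 + 1110) = arctan(16000/1110) = 86.03°
∠H(j16000) = 89.66° − 86.03° = 3.62°

|H| = -9.4 dB, ∠H = 3.6°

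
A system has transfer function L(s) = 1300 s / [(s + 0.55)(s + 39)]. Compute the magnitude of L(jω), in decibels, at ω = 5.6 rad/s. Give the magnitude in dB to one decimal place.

30.3 dB

|j5.6| = 5.6
|j5.6 + 0.55| = √(5.6² + 0.55²) = 5.627
|j5.6 + 39| = √(5.6² + 39²) = 39.4
|L(j5.6)| = 1300 × 5.6 / (5.627 × 39.4) = 32.837
20 log₁₀(32.837) = 30.33 dB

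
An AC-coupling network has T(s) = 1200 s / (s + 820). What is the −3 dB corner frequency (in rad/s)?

820 rad/s

For a single-pole high-pass, the −3 dB point is at the pole: ω = 820 rad/s.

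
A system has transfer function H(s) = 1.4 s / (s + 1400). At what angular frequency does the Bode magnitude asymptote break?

1400 rad/s

The single real pole at s = −1400 gives a corner at ω = 1400 rad/s.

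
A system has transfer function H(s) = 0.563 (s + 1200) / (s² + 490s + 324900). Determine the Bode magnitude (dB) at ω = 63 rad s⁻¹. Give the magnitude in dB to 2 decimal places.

|j63 + 1200| = √(63² + 1200²) = 1202
|(j63)² + 490(j63) + 324900| = |3.2093e+05 + j30870| = 3.224e+05
|H(j63)| = 0.563 × 1202 / 3.224e+05 = 0.0020983
20 log₁₀(0.0020983) = -53.562 dB

-53.56 dB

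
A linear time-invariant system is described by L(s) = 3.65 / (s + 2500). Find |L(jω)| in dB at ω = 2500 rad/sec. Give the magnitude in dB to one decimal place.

|j2500 + 2500| = √(2500² + 2500²) = 3536
|L(j2500)| = 3.65 / 3536 = 0.0010324
20 log₁₀(0.0010324) = -59.72 dB

-59.7 dB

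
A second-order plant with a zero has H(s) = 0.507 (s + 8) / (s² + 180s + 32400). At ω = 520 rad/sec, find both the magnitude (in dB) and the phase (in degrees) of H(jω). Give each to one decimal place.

|j520 + 8| = √(520² + 8²) = 520.1
|(j520)² + 180(j520) + 32400| = |-2.38e+05 + j93600| = 2.557e+05
|H(j520)| = 0.507 × 520.1 / 2.557e+05 = 0.001031
20 log₁₀(0.001031) = -59.73 dB
∠(j520 + 8) = arctan(520/8) = 89.12°
∠[(j520)² + 180(j520) + 32400] = ∠[-2.38e+05 + j93600] = 158.53°
∠H(j520) = 89.12° − 158.53° = -69.41°

|H| = -59.7 dB, ∠H = -69.4 deg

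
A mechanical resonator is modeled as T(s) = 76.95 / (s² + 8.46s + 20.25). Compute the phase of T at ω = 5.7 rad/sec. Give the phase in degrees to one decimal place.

∠[(j5.7)² + 8.46(j5.7) + 20.25] = ∠[-12.24 + j48.222] = 104.24°
∠T(j5.7) = −104.24° = -104.24°

-104.2 deg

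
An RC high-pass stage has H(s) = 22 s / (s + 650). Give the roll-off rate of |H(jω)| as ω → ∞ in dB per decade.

With 1 zero and 1 pole, the high-frequency asymptotic slope is 20 × (1 − 1) = 0 dB/decade.

0 dB/decade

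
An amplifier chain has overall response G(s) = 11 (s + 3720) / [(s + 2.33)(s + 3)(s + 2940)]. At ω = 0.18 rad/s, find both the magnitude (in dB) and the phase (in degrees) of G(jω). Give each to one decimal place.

|j0.18 + 3720| = √(0.18² + 3720²) = 3720
|j0.18 + 2.33| = √(0.18² + 2.33²) = 2.337
|j0.18 + 3| = √(0.18² + 3²) = 3.005
|j0.18 + 2940| = √(0.18² + 2940²) = 2940
|G(j0.18)| = 11 × 3720 / (2.337 × 3.005 × 2940) = 1.9817
20 log₁₀(1.9817) = 5.94 dB
∠(j0.18 + 3720) = arctan(0.18/3720) = 0.00°
∠(j0.18 + 2.33) = arctan(0.18/2.33) = 4.42°
∠(j0.18 + 3) = arctan(0.18/3) = 3.43°
∠(j0.18 + 2940) = arctan(0.18/2940) = 0.00°
∠G(j0.18) = 0.00° − (4.42° + 3.43° + 0.00°) = -7.85°

|G| = 5.9 dB, ∠G = -7.9°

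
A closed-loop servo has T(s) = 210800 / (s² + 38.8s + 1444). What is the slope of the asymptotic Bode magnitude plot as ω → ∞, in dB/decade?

With 0 zeros and 2 poles, the high-frequency asymptotic slope is 20 × (0 − 2) = -40 dB/decade.

-40 dB/decade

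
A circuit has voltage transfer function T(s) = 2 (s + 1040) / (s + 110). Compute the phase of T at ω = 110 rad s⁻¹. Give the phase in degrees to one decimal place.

-39.0 deg

∠(j110 + 1040) = arctan(110/1040) = 6.04°
∠(j110 + 110) = arctan(110/110) = 45.00°
∠T(j110) = 6.04° − 45.00° = -38.96°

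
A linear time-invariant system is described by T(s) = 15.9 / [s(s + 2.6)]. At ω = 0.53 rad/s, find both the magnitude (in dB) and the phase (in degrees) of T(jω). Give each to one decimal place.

|T| = 21.1 dB, ∠T = -101.5 deg

|j0.53 + 2.6| = √(0.53² + 2.6²) = 2.653
|j0.53| = 0.53
|T(j0.53)| = 15.9 / (2.653 × 0.53) = 11.306
20 log₁₀(11.306) = 21.07 dB
∠(j0.53 + 2.6) = arctan(0.53/2.6) = 11.52°
∠(j0.53) = 90.00°
∠T(j0.53) = − (11.52° + 90.00°) = -101.52°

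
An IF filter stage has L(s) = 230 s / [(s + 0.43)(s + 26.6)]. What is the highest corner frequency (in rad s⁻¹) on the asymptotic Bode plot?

26.6 rad s⁻¹

Break frequencies occur at each pole and zero magnitude: 0.43 rad s⁻¹, 26.6 rad s⁻¹.
The highest is 26.6 rad s⁻¹.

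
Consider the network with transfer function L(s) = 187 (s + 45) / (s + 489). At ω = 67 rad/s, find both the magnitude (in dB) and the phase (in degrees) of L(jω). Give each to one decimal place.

|j67 + 45| = √(67² + 45²) = 80.71
|j67 + 489| = √(67² + 489²) = 493.6
|L(j67)| = 187 × 80.71 / 493.6 = 30.579
20 log₁₀(30.579) = 29.71 dB
∠(j67 + 45) = arctan(67/45) = 56.11°
∠(j67 + 489) = arctan(67/489) = 7.80°
∠L(j67) = 56.11° − 7.80° = 48.31°

|L| = 29.7 dB, ∠L = 48.3°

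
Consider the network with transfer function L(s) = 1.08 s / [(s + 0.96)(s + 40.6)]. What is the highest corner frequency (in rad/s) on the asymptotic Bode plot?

40.6 rad/s

Break frequencies occur at each pole and zero magnitude: 0.96 rad/s, 40.6 rad/s.
The highest is 40.6 rad/s.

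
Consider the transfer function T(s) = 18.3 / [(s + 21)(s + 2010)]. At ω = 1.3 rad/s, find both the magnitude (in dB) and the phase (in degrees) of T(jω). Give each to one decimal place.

|T| = -67.3 dB, ∠T = -3.6°

|j1.3 + 21| = √(1.3² + 21²) = 21.04
|j1.3 + 2010| = √(1.3² + 2010²) = 2010
|T(j1.3)| = 18.3 / (21.04 × 2010) = 0.00043272
20 log₁₀(0.00043272) = -67.28 dB
∠(j1.3 + 21) = arctan(1.3/21) = 3.54°
∠(j1.3 + 2010) = arctan(1.3/2010) = 0.04°
∠T(j1.3) = − (3.54° + 0.04°) = -3.58°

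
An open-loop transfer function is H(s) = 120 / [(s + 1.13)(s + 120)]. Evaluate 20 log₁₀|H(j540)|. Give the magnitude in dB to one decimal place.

|j540 + 1.13| = √(540² + 1.13²) = 540
|j540 + 120| = √(540² + 120²) = 553.2
|H(j540)| = 120 / (540 × 553.2) = 0.00040172
20 log₁₀(0.00040172) = -67.92 dB

-67.9 dB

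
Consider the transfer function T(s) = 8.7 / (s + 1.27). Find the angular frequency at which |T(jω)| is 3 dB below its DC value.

For a single-pole low-pass, the −3 dB point is at the pole: ω = 1.27 rad s⁻¹.

1.27 rad s⁻¹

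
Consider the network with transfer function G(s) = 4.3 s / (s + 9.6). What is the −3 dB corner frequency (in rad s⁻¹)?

For a single-pole high-pass, the −3 dB point is at the pole: ω = 9.6 rad s⁻¹.

9.6 rad s⁻¹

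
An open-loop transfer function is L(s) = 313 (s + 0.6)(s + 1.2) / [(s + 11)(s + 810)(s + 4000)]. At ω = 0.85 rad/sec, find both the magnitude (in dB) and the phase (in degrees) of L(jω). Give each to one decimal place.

|L| = -97.5 dB, ∠L = 85.6°

|j0.85 + 0.6| = √(0.85² + 0.6²) = 1.04
|j0.85 + 1.2| = √(0.85² + 1.2²) = 1.471
|j0.85 + 11| = √(0.85² + 11²) = 11.03
|j0.85 + 810| = √(0.85² + 810²) = 810
|j0.85 + 4000| = √(0.85² + 4000²) = 4000
|L(j0.85)| = 313 × 1.04 × 1.471 / (11.03 × 810 × 4000) = 1.3397e-05
20 log₁₀(1.3397e-05) = -97.46 dB
∠(j0.85 + 0.6) = arctan(0.85/0.6) = 54.78°
∠(j0.85 + 1.2) = arctan(0.85/1.2) = 35.31°
∠(j0.85 + 11) = arctan(0.85/11) = 4.42°
∠(j0.85 + 810) = arctan(0.85/810) = 0.06°
∠(j0.85 + 4000) = arctan(0.85/4000) = 0.01°
∠L(j0.85) = 54.78° + 35.31° − (4.42° + 0.06° + 0.01°) = 85.60°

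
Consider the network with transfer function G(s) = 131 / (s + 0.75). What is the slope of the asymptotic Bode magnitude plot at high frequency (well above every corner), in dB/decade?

With 0 zeros and 1 pole, the high-frequency asymptotic slope is 20 × (0 − 1) = -20 dB/decade.

-20 dB/decade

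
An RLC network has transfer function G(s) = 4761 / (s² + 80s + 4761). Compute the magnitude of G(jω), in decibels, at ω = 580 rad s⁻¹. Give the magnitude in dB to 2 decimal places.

-36.94 dB

|(j580)² + 80(j580) + 4761| = |-3.3164e+05 + j46400| = 3.349e+05
|G(j580)| = 4761 / 3.349e+05 = 0.014217
20 log₁₀(0.014217) = -36.944 dB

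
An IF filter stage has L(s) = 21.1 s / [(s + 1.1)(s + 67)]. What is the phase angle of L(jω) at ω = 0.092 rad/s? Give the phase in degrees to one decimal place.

∠(j0.092) = 90.00°
∠(j0.092 + 1.1) = arctan(0.092/1.1) = 4.78°
∠(j0.092 + 67) = arctan(0.092/67) = 0.08°
∠L(j0.092) = 90.00° − (4.78° + 0.08°) = 85.14°

85.1°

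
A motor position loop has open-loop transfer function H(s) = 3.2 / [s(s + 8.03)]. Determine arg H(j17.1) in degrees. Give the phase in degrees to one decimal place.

-154.8°

∠(j17.1 + 8.03) = arctan(17.1/8.03) = 64.85°
∠(j17.1) = 90.00°
∠H(j17.1) = − (64.85° + 90.00°) = -154.85°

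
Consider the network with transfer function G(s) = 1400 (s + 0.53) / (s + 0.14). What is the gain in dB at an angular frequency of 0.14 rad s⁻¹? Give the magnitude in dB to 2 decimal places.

71.77 dB

|j0.14 + 0.53| = √(0.14² + 0.53²) = 0.5482
|j0.14 + 0.14| = √(0.14² + 0.14²) = 0.198
|G(j0.14)| = 1400 × 0.5482 / 0.198 = 3876.2
20 log₁₀(3876.2) = 71.768 dB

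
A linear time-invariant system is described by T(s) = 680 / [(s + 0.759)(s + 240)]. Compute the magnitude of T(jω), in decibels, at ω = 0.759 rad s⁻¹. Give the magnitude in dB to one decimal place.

|j0.759 + 0.759| = √(0.759² + 0.759²) = 1.073
|j0.759 + 240| = √(0.759² + 240²) = 240
|T(j0.759)| = 680 / (1.073 × 240) = 2.6396
20 log₁₀(2.6396) = 8.43 dB

8.4 dB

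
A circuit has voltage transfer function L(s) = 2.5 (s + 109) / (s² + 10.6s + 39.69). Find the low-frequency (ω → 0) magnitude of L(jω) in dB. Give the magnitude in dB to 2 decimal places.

16.73 dB

L(0) = 2.5 × 109 / 39.69 = 6.8657
20 log₁₀(6.8657) = 16.734 dB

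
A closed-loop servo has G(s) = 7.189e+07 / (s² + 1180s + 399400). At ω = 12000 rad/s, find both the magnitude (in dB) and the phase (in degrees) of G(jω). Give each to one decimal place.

|G| = -6.1 dB, ∠G = -174.4 deg

|(j12000)² + 1180(j12000) + 399400| = |-1.436e+08 + j1.416e+07| = 1.443e+08
|G(j12000)| = 7.189e+07 / 1.443e+08 = 0.49821
20 log₁₀(0.49821) = -6.05 dB
∠[(j12000)² + 1180(j12000) + 399400] = ∠[-1.436e+08 + j1.416e+07] = 174.37°
∠G(j12000) = −174.37° = -174.37°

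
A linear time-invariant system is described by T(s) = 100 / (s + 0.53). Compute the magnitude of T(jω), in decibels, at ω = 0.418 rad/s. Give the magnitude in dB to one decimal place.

43.4 dB

|j0.418 + 0.53| = √(0.418² + 0.53²) = 0.675
|T(j0.418)| = 100 / 0.675 = 148.15
20 log₁₀(148.15) = 43.41 dB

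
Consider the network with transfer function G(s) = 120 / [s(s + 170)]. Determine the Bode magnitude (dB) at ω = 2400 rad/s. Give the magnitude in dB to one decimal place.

-93.6 dB

|j2400 + 170| = √(2400² + 170²) = 2406
|j2400| = 2400
|G(j2400)| = 120 / (2406 × 2400) = 2.0781e-05
20 log₁₀(2.0781e-05) = -93.65 dB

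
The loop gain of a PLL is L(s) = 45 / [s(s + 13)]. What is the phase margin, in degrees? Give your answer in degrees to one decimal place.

Gain crossover: |L(jω)| = 1 at ω ≈ 3.35 rad/s.
∠L(j3.35) = −90° − arctan(3.35/13) ≈ -104.46°
PM = 180° + (-104.46°) = 75.54°

75.5°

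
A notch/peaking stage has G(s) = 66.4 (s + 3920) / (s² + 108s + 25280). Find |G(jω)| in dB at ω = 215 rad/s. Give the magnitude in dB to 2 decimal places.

18.42 dB

|j215 + 3920| = √(215² + 3920²) = 3926
|(j215)² + 108(j215) + 25280| = |-20945 + j23220| = 3.127e+04
|G(j215)| = 66.4 × 3926 / 3.127e+04 = 8.3362
20 log₁₀(8.3362) = 18.419 dB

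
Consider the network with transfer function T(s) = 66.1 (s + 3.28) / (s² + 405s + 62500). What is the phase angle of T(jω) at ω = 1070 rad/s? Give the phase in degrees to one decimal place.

∠(j1070 + 3.28) = arctan(1070/3.28) = 89.82°
∠[(j1070)² + 405(j1070) + 62500] = ∠[-1.0824e+06 + j4.3335e+05] = 158.18°
∠T(j1070) = 89.82° − 158.18° = -68.36°

-68.4 deg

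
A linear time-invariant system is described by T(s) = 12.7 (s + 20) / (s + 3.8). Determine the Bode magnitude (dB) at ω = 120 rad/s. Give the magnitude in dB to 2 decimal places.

|j120 + 20| = √(120² + 20²) = 121.7
|j120 + 3.8| = √(120² + 3.8²) = 120.1
|T(j120)| = 12.7 × 121.7 / 120.1 = 12.869
20 log₁₀(12.869) = 22.191 dB

22.19 dB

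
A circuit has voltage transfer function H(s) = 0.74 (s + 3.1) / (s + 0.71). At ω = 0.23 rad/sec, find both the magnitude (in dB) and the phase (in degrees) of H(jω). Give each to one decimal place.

|j0.23 + 3.1| = √(0.23² + 3.1²) = 3.109
|j0.23 + 0.71| = √(0.23² + 0.71²) = 0.7463
|H(j0.23)| = 0.74 × 3.109 / 0.7463 = 3.0822
20 log₁₀(3.0822) = 9.78 dB
∠(j0.23 + 3.1) = arctan(0.23/3.1) = 4.24°
∠(j0.23 + 0.71) = arctan(0.23/0.71) = 17.95°
∠H(j0.23) = 4.24° − 17.95° = -13.71°

|H| = 9.8 dB, ∠H = -13.7°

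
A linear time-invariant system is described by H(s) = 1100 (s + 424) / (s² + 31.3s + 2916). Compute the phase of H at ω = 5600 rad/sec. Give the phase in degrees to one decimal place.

-94.0°

∠(j5600 + 424) = arctan(5600/424) = 85.67°
∠[(j5600)² + 31.3(j5600) + 2916] = ∠[-3.1357e+07 + j1.7528e+05] = 179.68°
∠H(j5600) = 85.67° − 179.68° = -94.01°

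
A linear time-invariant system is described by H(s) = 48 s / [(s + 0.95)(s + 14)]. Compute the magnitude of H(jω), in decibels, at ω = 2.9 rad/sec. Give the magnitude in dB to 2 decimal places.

10.08 dB

|j2.9| = 2.9
|j2.9 + 0.95| = √(2.9² + 0.95²) = 3.052
|j2.9 + 14| = √(2.9² + 14²) = 14.3
|H(j2.9)| = 48 × 2.9 / (3.052 × 14.3) = 3.1905
20 log₁₀(3.1905) = 10.077 dB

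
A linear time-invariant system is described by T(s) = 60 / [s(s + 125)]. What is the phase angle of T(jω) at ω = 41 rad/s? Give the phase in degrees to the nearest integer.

∠(j41 + 125) = arctan(41/125) = 18.16°
∠(j41) = 90.00°
∠T(j41) = − (18.16° + 90.00°) = -108.16°

-108°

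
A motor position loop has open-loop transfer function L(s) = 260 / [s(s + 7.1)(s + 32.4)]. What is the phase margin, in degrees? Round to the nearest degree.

Gain crossover: |L(jω)| = 1 at ω ≈ 1.12 rad/s.
∠L(j1.12) = −90° − arctan(1.12/7.1) − arctan(1.12/32.4) ≈ -100.90°
PM = 180° + (-100.90°) = 79.10°

79 deg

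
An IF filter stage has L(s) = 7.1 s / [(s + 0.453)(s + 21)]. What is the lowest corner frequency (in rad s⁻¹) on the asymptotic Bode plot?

Break frequencies occur at each pole and zero magnitude: 0.453 rad s⁻¹, 21 rad s⁻¹.
The lowest is 0.453 rad s⁻¹.

0.453 rad s⁻¹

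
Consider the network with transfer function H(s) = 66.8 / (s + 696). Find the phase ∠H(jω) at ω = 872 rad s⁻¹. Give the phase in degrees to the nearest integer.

∠(j872 + 696) = arctan(872/696) = 51.40°
∠H(j872) = −51.40° = -51.40°

-51°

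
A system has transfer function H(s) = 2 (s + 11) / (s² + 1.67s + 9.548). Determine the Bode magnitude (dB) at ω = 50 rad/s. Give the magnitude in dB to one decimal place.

|j50 + 11| = √(50² + 11²) = 51.2
|(j50)² + 1.67(j50) + 9.548| = |-2490.5 + j83.5| = 2492
|H(j50)| = 2 × 51.2 / 2492 = 0.04109
20 log₁₀(0.04109) = -27.73 dB

-27.7 dB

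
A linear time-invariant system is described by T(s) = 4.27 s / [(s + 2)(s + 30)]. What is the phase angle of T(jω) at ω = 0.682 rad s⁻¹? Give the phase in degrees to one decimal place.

∠(j0.682) = 90.00°
∠(j0.682 + 2) = arctan(0.682/2) = 18.83°
∠(j0.682 + 30) = arctan(0.682/30) = 1.30°
∠T(j0.682) = 90.00° − (18.83° + 1.30°) = 69.87°

69.9°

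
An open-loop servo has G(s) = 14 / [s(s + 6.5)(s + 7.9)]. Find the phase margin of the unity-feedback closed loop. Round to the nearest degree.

Gain crossover: |G(jω)| = 1 at ω ≈ 0.272 rad/s.
∠G(j0.272) = −90° − arctan(0.272/6.5) − arctan(0.272/7.9) ≈ -94.37°
PM = 180° + (-94.37°) = 85.63°

86°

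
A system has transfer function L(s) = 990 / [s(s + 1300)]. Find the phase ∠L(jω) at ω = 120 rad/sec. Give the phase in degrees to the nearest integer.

-95 deg

∠(j120 + 1300) = arctan(120/1300) = 5.27°
∠(j120) = 90.00°
∠L(j120) = − (5.27° + 90.00°) = -95.27°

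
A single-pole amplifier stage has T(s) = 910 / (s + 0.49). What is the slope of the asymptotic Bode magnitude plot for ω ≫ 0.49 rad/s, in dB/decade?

With 0 zeros and 1 pole, the high-frequency asymptotic slope is 20 × (0 − 1) = -20 dB/decade.

-20 dB/decade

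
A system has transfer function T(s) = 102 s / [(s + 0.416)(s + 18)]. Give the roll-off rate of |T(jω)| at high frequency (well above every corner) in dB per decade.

With 1 zero and 2 poles, the high-frequency asymptotic slope is 20 × (1 − 2) = -20 dB/decade.

-20 dB/decade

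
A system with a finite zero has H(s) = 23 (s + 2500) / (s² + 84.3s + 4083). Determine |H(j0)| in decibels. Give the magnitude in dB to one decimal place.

23.0 dB

H(0) = 23 × 2500 / 4083 = 14.083
20 log₁₀(14.083) = 22.97 dB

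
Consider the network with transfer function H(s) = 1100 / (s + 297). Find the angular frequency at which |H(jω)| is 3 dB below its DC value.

297 rad/s

For a single-pole low-pass, the −3 dB point is at the pole: ω = 297 rad/s.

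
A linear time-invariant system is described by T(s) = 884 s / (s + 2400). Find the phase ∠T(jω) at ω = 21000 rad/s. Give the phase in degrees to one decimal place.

∠(j21000) = 90.00°
∠(j21000 + 2400) = arctan(21000/2400) = 83.48°
∠T(j21000) = 90.00° − 83.48° = 6.52°

6.5°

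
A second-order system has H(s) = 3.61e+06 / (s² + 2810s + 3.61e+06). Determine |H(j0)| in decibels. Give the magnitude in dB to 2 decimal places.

0.00 dB

H(0) = 3.61e+06 / 3.61e+06 = 1
20 log₁₀(1) = 0.000 dB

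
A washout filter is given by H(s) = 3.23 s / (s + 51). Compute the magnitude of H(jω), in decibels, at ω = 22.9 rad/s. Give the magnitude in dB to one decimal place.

|j22.9| = 22.9
|j22.9 + 51| = √(22.9² + 51²) = 55.91
|H(j22.9)| = 3.23 × 22.9 / 55.91 = 1.3231
20 log₁₀(1.3231) = 2.43 dB

2.4 dB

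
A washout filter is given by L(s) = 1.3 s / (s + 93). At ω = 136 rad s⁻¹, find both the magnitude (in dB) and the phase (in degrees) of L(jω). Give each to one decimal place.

|L| = 0.6 dB, ∠L = 34.4 deg

|j136| = 136
|j136 + 93| = √(136² + 93²) = 164.8
|L(j136)| = 1.3 × 136 / 164.8 = 1.0731
20 log₁₀(1.0731) = 0.61 dB
∠(j136) = 90.00°
∠(j136 + 93) = arctan(136/93) = 55.63°
∠L(j136) = 90.00° − 55.63° = 34.37°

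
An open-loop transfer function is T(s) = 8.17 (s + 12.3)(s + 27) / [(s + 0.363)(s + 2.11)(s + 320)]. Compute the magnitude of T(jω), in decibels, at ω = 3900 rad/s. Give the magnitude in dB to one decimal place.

|j3900 + 12.3| = √(3900² + 12.3²) = 3900
|j3900 + 27| = √(3900² + 27²) = 3900
|j3900 + 0.363| = √(3900² + 0.363²) = 3900
|j3900 + 2.11| = √(3900² + 2.11²) = 3900
|j3900 + 320| = √(3900² + 320²) = 3913
|T(j3900)| = 8.17 × 3900 × 3900 / (3900 × 3900 × 3913) = 0.0020879
20 log₁₀(0.0020879) = -53.61 dB

-53.6 dB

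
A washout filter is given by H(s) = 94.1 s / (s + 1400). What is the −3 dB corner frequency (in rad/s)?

For a single-pole high-pass, the −3 dB point is at the pole: ω = 1400 rad/s.

1400 rad/s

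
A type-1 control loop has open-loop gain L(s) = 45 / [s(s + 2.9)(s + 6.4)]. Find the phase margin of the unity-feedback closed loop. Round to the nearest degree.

Gain crossover: |L(jω)| = 1 at ω ≈ 1.93 rad/sec.
∠L(j1.93) = −90° − arctan(1.93/2.9) − arctan(1.93/6.4) ≈ -140.46°
PM = 180° + (-140.46°) = 39.54°

40°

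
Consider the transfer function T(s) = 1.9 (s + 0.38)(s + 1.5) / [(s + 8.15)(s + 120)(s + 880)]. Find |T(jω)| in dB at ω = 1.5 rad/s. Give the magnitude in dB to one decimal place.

|j1.5 + 0.38| = √(1.5² + 0.38²) = 1.547
|j1.5 + 1.5| = √(1.5² + 1.5²) = 2.121
|j1.5 + 8.15| = √(1.5² + 8.15²) = 8.287
|j1.5 + 120| = √(1.5² + 120²) = 120
|j1.5 + 880| = √(1.5² + 880²) = 880
|T(j1.5)| = 1.9 × 1.547 × 2.121 / (8.287 × 120 × 880) = 7.1264e-06
20 log₁₀(7.1264e-06) = -102.94 dB

-102.9 dB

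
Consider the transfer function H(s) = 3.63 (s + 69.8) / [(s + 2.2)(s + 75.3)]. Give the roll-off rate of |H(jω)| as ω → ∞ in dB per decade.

With 1 zero and 2 poles, the high-frequency asymptotic slope is 20 × (1 − 2) = -20 dB/decade.

-20 dB/decade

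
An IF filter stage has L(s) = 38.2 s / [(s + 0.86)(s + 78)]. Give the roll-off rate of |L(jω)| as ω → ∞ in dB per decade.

With 1 zero and 2 poles, the high-frequency asymptotic slope is 20 × (1 − 2) = -20 dB/decade.

-20 dB/decade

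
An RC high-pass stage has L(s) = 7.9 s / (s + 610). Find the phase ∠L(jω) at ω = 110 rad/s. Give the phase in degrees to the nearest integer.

∠(j110) = 90.00°
∠(j110 + 610) = arctan(110/610) = 10.22°
∠L(j110) = 90.00° − 10.22° = 79.78°

80°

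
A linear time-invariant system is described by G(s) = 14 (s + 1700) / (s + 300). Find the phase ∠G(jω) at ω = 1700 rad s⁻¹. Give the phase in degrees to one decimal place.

∠(j1700 + 1700) = arctan(1700/1700) = 45.00°
∠(j1700 + 300) = arctan(1700/300) = 79.99°
∠G(j1700) = 45.00° − 79.99° = -34.99°

-35.0°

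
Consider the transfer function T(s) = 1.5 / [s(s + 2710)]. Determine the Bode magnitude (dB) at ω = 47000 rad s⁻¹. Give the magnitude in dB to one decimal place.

|j47000 + 2710| = √(47000² + 2710²) = 4.708e+04
|j47000| = 4.7e+04
|T(j47000)| = 1.5 / (4.708e+04 × 4.7e+04) = 6.7791e-10
20 log₁₀(6.7791e-10) = -183.38 dB

-183.4 dB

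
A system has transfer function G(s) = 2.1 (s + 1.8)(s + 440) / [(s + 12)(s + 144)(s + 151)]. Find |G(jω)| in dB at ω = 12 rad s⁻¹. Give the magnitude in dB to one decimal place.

|j12 + 1.8| = √(12² + 1.8²) = 12.13
|j12 + 440| = √(12² + 440²) = 440.2
|j12 + 12| = √(12² + 12²) = 16.97
|j12 + 144| = √(12² + 144²) = 144.5
|j12 + 151| = √(12² + 151²) = 151.5
|G(j12)| = 2.1 × 12.13 × 440.2 / (16.97 × 144.5 × 151.5) = 0.030195
20 log₁₀(0.030195) = -30.40 dB

-30.4 dB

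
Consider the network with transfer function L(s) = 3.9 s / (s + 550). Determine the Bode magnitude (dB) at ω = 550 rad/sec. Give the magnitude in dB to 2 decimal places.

8.81 dB

|j550| = 550
|j550 + 550| = √(550² + 550²) = 777.8
|L(j550)| = 3.9 × 550 / 777.8 = 2.7577
20 log₁₀(2.7577) = 8.811 dB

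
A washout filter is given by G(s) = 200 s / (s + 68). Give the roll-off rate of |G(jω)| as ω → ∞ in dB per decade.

With 1 zero and 1 pole, the high-frequency asymptotic slope is 20 × (1 − 1) = 0 dB/decade.

0 dB/decade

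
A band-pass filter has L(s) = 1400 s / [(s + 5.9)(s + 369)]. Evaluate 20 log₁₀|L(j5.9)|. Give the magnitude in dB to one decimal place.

|j5.9| = 5.9
|j5.9 + 5.9| = √(5.9² + 5.9²) = 8.344
|j5.9 + 369| = √(5.9² + 369²) = 369
|L(j5.9)| = 1400 × 5.9 / (8.344 × 369) = 2.6824
20 log₁₀(2.6824) = 8.57 dB

8.6 dB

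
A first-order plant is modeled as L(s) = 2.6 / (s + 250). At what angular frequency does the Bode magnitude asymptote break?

250 rad/sec

The single real pole at s = −250 gives a corner at ω = 250 rad/sec.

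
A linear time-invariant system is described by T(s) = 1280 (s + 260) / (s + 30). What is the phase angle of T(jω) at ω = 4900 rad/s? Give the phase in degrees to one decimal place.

∠(j4900 + 260) = arctan(4900/260) = 86.96°
∠(j4900 + 30) = arctan(4900/30) = 89.65°
∠T(j4900) = 86.96° − 89.65° = -2.69°

-2.7°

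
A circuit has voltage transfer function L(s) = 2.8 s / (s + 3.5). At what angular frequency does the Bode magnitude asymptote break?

The single real pole at s = −3.5 gives a corner at ω = 3.5 rad s⁻¹.

3.5 rad s⁻¹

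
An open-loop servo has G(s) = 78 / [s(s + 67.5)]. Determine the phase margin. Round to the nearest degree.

89°

Gain crossover: |G(jω)| = 1 at ω ≈ 1.16 rad/s.
∠G(j1.16) = −90° − arctan(1.16/67.5) ≈ -90.98°
PM = 180° + (-90.98°) = 89.02°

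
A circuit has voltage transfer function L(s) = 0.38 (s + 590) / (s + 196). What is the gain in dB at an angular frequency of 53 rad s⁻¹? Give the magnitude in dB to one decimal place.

|j53 + 590| = √(53² + 590²) = 592.4
|j53 + 196| = √(53² + 196²) = 203
|L(j53)| = 0.38 × 592.4 / 203 = 1.1087
20 log₁₀(1.1087) = 0.90 dB

0.9 dB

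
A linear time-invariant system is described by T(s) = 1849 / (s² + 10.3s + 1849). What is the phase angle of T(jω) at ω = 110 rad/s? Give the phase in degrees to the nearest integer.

∠[(j110)² + 10.3(j110) + 1849] = ∠[-10251 + j1133] = 173.69°
∠T(j110) = −173.69° = -173.69°

-174 deg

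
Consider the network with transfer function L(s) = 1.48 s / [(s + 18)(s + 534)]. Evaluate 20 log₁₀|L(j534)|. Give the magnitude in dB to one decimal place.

|j534| = 534
|j534 + 18| = √(534² + 18²) = 534.3
|j534 + 534| = √(534² + 534²) = 755.2
|L(j534)| = 1.48 × 534 / (534.3 × 755.2) = 0.0019587
20 log₁₀(0.0019587) = -54.16 dB

-54.2 dB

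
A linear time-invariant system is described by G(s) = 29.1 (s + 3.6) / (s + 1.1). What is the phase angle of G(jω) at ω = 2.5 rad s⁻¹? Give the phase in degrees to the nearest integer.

∠(j2.5 + 3.6) = arctan(2.5/3.6) = 34.78°
∠(j2.5 + 1.1) = arctan(2.5/1.1) = 66.25°
∠G(j2.5) = 34.78° − 66.25° = -31.47°

-31 deg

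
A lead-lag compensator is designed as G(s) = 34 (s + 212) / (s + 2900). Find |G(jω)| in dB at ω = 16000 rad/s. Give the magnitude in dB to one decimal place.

30.5 dB

|j16000 + 212| = √(16000² + 212²) = 1.6e+04
|j16000 + 2900| = √(16000² + 2900²) = 1.626e+04
|G(j16000)| = 34 × 1.6e+04 / 1.626e+04 = 33.458
20 log₁₀(33.458) = 30.49 dB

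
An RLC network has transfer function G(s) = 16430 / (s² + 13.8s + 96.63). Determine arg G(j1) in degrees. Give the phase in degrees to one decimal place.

-8.2°

∠[(j1)² + 13.8(j1) + 96.63] = ∠[95.63 + j13.8] = 8.21°
∠G(j1) = −8.21° = -8.21°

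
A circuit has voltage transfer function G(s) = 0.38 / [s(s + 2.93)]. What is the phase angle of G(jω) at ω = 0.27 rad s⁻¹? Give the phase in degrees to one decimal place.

-95.3°

∠(j0.27 + 2.93) = arctan(0.27/2.93) = 5.26°
∠(j0.27) = 90.00°
∠G(j0.27) = − (5.26° + 90.00°) = -95.26°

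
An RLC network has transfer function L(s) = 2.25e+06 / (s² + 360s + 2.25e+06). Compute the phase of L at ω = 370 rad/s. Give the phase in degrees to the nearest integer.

-4°

∠[(j370)² + 360(j370) + 2.25e+06] = ∠[2.1131e+06 + j1.332e+05] = 3.61°
∠L(j370) = −3.61° = -3.61°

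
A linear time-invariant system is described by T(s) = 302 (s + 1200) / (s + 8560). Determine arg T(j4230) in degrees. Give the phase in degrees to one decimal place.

47.9°

∠(j4230 + 1200) = arctan(4230/1200) = 74.16°
∠(j4230 + 8560) = arctan(4230/8560) = 26.30°
∠T(j4230) = 74.16° − 26.30° = 47.87°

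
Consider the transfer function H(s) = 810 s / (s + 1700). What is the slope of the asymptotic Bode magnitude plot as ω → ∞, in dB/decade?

With 1 zero and 1 pole, the high-frequency asymptotic slope is 20 × (1 − 1) = 0 dB/decade.

0 dB/decade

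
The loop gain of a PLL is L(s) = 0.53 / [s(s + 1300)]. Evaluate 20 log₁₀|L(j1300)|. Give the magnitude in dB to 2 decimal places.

|j1300 + 1300| = √(1300² + 1300²) = 1838
|j1300| = 1300
|L(j1300)| = 0.53 / (1838 × 1300) = 2.2176e-07
20 log₁₀(2.2176e-07) = -133.083 dB

-133.08 dB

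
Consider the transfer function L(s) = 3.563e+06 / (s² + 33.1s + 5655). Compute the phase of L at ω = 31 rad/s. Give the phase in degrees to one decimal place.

-12.3°

∠[(j31)² + 33.1(j31) + 5655] = ∠[4694 + j1026.1] = 12.33°
∠L(j31) = −12.33° = -12.33°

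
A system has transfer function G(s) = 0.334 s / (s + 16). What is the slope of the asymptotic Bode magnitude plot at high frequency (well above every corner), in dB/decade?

With 1 zero and 1 pole, the high-frequency asymptotic slope is 20 × (1 − 1) = 0 dB/decade.

0 dB/decade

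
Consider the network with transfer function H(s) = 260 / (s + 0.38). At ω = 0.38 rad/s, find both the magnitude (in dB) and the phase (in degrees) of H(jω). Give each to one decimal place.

|j0.38 + 0.38| = √(0.38² + 0.38²) = 0.5374
|H(j0.38)| = 260 / 0.5374 = 483.81
20 log₁₀(483.81) = 53.69 dB
∠(j0.38 + 0.38) = arctan(0.38/0.38) = 45.00°
∠H(j0.38) = −45.00° = -45.00°

|H| = 53.7 dB, ∠H = -45.0°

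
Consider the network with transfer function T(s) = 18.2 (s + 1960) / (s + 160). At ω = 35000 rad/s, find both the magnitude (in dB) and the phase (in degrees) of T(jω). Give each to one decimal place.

|j35000 + 1960| = √(35000² + 1960²) = 3.505e+04
|j35000 + 160| = √(35000² + 160²) = 3.5e+04
|T(j35000)| = 18.2 × 3.505e+04 / 3.5e+04 = 18.228
20 log₁₀(18.228) = 25.21 dB
∠(j35000 + 1960) = arctan(35000/1960) = 86.79°
∠(j35000 + 160) = arctan(35000/160) = 89.74°
∠T(j35000) = 86.79° − 89.74° = -2.94°

|T| = 25.2 dB, ∠T = -2.9°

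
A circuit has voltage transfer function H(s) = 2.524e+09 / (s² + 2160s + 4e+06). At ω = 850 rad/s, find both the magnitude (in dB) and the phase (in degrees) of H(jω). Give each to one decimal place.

|H| = 56.5 dB, ∠H = -29.3°

|(j850)² + 2160(j850) + 4e+06| = |3.2775e+06 + j1.836e+06| = 3.757e+06
|H(j850)| = 2.524e+09 / 3.757e+06 = 671.86
20 log₁₀(671.86) = 56.55 dB
∠[(j850)² + 2160(j850) + 4e+06] = ∠[3.2775e+06 + j1.836e+06] = 29.26°
∠H(j850) = −29.26° = -29.26°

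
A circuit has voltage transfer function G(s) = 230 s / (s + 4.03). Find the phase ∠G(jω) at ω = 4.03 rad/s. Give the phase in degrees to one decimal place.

45.0°

∠(j4.03) = 90.00°
∠(j4.03 + 4.03) = arctan(4.03/4.03) = 45.00°
∠G(j4.03) = 90.00° − 45.00° = 45.00°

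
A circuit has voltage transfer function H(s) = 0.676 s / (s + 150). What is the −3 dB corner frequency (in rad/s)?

For a single-pole high-pass, the −3 dB point is at the pole: ω = 150 rad/s.

150 rad/s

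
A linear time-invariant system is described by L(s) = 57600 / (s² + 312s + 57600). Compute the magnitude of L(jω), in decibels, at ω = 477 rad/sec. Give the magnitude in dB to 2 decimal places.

|(j477)² + 312(j477) + 57600| = |-1.6993e+05 + j1.4882e+05| = 2.259e+05
|L(j477)| = 57600 / 2.259e+05 = 0.255
20 log₁₀(0.255) = -11.869 dB

-11.87 dB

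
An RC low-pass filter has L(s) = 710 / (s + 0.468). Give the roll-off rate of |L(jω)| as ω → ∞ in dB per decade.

-20 dB/decade

With 0 zeros and 1 pole, the high-frequency asymptotic slope is 20 × (0 − 1) = -20 dB/decade.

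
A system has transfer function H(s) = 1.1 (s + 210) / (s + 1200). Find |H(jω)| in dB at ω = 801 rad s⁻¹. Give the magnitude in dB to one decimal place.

-4.0 dB

|j801 + 210| = √(801² + 210²) = 828.1
|j801 + 1200| = √(801² + 1200²) = 1443
|H(j801)| = 1.1 × 828.1 / 1443 = 0.63134
20 log₁₀(0.63134) = -3.99 dB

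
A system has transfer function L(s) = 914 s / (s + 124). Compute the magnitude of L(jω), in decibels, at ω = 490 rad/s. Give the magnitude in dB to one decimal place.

58.9 dB

|j490| = 490
|j490 + 124| = √(490² + 124²) = 505.4
|L(j490)| = 914 × 490 / 505.4 = 886.07
20 log₁₀(886.07) = 58.95 dB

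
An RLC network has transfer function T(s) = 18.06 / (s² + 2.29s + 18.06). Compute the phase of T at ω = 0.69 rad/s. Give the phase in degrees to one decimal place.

∠[(j0.69)² + 2.29(j0.69) + 18.06] = ∠[17.584 + j1.5801] = 5.13°
∠T(j0.69) = −5.13° = -5.13°

-5.1°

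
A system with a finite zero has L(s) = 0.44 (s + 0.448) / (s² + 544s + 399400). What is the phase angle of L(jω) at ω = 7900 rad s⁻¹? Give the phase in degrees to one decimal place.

-86.0°

∠(j7900 + 0.448) = arctan(7900/0.448) = 90.00°
∠[(j7900)² + 544(j7900) + 399400] = ∠[-6.2011e+07 + j4.2976e+06] = 176.04°
∠L(j7900) = 90.00° − 176.04° = -86.04°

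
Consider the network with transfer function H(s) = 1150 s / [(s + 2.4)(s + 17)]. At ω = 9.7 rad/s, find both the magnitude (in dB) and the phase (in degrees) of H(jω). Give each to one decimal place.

|j9.7| = 9.7
|j9.7 + 2.4| = √(9.7² + 2.4²) = 9.992
|j9.7 + 17| = √(9.7² + 17²) = 19.57
|H(j9.7)| = 1150 × 9.7 / (9.992 × 19.57) = 57.035
20 log₁₀(57.035) = 35.12 dB
∠(j9.7) = 90.00°
∠(j9.7 + 2.4) = arctan(9.7/2.4) = 76.10°
∠(j9.7 + 17) = arctan(9.7/17) = 29.71°
∠H(j9.7) = 90.00° − (76.10° + 29.71°) = -15.81°

|H| = 35.1 dB, ∠H = -15.8°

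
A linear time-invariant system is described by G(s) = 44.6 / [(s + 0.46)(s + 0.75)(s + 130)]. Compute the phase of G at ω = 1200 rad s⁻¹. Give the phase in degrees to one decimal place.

∠(j1200 + 0.46) = arctan(1200/0.46) = 89.98°
∠(j1200 + 0.75) = arctan(1200/0.75) = 89.96°
∠(j1200 + 130) = arctan(1200/130) = 83.82°
∠G(j1200) = − (89.98° + 89.96° + 83.82°) = -263.76°

-263.8 deg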